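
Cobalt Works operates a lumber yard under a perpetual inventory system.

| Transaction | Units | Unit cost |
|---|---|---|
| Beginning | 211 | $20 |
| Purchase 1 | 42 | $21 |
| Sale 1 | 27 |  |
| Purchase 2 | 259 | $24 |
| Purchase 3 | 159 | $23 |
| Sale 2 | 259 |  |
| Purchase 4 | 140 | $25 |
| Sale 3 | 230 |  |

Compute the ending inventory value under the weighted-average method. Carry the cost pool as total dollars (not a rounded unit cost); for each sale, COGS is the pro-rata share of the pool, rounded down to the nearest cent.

After Beginning: 211 on hand, pool $4,220.00 (≈ $20.0000 each)
After Purchase 1: 253 on hand, pool $5,102.00 (≈ $20.1660 each)
Sale 1, sell 27: 27/253 × $5,102.00 → $544.48
After Purchase 2: 485 on hand, pool $10,773.52 (≈ $22.2134 each)
After Purchase 3: 644 on hand, pool $14,430.52 (≈ $22.4076 each)
Sale 2, sell 259: 259/644 × $14,430.52 → $5,803.57
After Purchase 4: 525 on hand, pool $12,126.95 (≈ $23.0990 each)
Sale 3, sell 230: 230/525 × $12,126.95 → $5,312.75
Total COGS = $544.48 + $5,803.57 + $5,312.75 = $11,660.80
Ending inventory (cost pool remaining) = $6,814.20
Check: goods available $18,475.00 = COGS $11,660.80 + ending $6,814.20

Ending inventory = $6,814.20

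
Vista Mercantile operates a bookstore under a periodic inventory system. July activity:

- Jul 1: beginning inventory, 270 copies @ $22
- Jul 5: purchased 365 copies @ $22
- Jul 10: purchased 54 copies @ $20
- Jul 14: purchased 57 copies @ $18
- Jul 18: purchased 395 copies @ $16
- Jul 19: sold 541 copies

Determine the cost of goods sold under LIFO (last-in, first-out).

COGS = $9,196

Jul 19, 541 sold [LIFO — newest first]: 395 @ $16 + 57 @ $18 + 54 @ $20 + 35 @ $22 = $9,196
Ending inventory: 270 @ $22 + 330 @ $22 = $13,200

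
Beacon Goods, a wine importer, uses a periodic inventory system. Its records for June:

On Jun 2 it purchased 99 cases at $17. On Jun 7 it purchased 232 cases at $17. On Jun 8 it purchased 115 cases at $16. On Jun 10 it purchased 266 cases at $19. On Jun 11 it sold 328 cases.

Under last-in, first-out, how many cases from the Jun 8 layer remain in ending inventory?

53

Jun 11, 328 sold [LIFO — newest first]: 266 @ $19 + 62 @ $16 = $6,046
Ending inventory: 99 @ $17 + 232 @ $17 + 53 @ $16 = $6,475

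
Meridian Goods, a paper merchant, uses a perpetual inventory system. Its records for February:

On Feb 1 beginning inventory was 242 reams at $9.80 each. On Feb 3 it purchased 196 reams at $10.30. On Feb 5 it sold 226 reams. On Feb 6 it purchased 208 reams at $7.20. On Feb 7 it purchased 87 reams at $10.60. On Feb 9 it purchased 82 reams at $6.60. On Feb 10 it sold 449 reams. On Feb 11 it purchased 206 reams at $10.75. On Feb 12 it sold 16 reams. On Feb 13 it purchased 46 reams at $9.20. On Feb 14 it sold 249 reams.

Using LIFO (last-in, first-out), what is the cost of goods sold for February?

Feb 5, 226 sold [LIFO — newest first]: 196 @ $10.30 + 30 @ $9.80 = $2,312.80
Feb 10, 449 sold [LIFO — newest first]: 82 @ $6.60 + 87 @ $10.60 + 208 @ $7.20 + 72 @ $9.80 = $3,666.60
Feb 12, 16 sold [LIFO — newest first]: 16 @ $10.75 = $172.00
Feb 14, 249 sold [LIFO — newest first]: 46 @ $9.20 + 190 @ $10.75 + 13 @ $9.80 = $2,593.10
Total COGS = $2,312.80 + $3,666.60 + $172.00 + $2,593.10 = $8,744.50
Ending inventory: 127 @ $9.80 = $1,244.60
Check: goods available $9,989.10 = COGS $8,744.50 + ending $1,244.60

COGS = $8,744.50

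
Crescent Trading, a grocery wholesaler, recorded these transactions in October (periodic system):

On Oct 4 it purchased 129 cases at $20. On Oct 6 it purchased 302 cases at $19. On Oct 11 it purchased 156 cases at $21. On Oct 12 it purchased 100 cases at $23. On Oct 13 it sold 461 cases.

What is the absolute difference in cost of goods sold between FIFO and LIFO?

FIFO COGS: 129 @ $20 + 302 @ $19 + 30 @ $21 = $8,948
LIFO COGS: 100 @ $23 + 156 @ $21 + 205 @ $19 = $9,471
Difference = |$8,948 − $9,471| = $523

$523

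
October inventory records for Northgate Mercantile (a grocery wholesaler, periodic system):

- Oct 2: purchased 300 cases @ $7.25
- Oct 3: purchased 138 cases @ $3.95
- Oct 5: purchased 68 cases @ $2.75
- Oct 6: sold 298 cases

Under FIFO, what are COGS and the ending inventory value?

Oct 6, 298 sold [FIFO — oldest first]: 298 @ $7.25 = $2,160.50
Ending inventory: 2 @ $7.25 + 138 @ $3.95 + 68 @ $2.75 = $746.60
Check: goods available $2,907.10 = COGS $2,160.50 + ending $746.60

COGS = $2,160.50; ending inventory = $746.60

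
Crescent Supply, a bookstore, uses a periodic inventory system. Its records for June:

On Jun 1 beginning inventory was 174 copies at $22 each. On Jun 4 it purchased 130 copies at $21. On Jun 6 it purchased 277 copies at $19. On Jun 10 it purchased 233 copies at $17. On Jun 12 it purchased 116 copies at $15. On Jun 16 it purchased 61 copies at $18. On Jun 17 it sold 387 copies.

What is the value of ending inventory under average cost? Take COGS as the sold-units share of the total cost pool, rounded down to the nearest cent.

Ending inventory = $11,348.62

Jun 17, sell 387: 387/991 × $18,620.00 → $7,271.38
Ending inventory (cost pool remaining) = $11,348.62
Check: goods available $18,620.00 = COGS $7,271.38 + ending $11,348.62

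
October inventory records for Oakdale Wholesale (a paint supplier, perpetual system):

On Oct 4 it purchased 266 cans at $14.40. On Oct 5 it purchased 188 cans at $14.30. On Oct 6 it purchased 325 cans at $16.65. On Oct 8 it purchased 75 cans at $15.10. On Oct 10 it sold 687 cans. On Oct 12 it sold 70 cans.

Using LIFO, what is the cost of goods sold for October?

Oct 10, 687 sold [LIFO — newest first]: 75 @ $15.10 + 325 @ $16.65 + 188 @ $14.30 + 99 @ $14.40 = $10,657.75
Oct 12, 70 sold [LIFO — newest first]: 70 @ $14.40 = $1,008.00
Total COGS = $10,657.75 + $1,008.00 = $11,665.75
Ending inventory: 97 @ $14.40 = $1,396.80

COGS = $11,665.75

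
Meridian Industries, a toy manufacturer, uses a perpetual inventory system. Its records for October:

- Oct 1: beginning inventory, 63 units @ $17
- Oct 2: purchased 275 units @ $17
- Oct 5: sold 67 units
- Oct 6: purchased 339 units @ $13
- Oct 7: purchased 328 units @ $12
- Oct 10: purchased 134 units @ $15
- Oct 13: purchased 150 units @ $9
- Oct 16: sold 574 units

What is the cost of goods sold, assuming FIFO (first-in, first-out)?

Oct 5, 67 sold [FIFO — oldest first]: 63 @ $17 + 4 @ $17 = $1,139
Oct 16, 574 sold [FIFO — oldest first]: 271 @ $17 + 303 @ $13 = $8,546
Total COGS = $1,139 + $8,546 = $9,685
Ending inventory: 36 @ $13 + 328 @ $12 + 134 @ $15 + 150 @ $9 = $7,764
Check: goods available $17,449 = COGS $9,685 + ending $7,764

COGS = $9,685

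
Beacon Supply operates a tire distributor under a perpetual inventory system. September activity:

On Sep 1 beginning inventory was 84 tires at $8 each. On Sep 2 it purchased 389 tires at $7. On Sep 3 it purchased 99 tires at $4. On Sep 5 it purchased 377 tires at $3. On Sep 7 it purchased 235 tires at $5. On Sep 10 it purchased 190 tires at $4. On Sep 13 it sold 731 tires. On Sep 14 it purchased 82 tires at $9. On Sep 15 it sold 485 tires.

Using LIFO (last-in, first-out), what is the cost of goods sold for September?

Sep 13, 731 sold [LIFO — newest first]: 190 @ $4 + 235 @ $5 + 306 @ $3 = $2,853
Sep 15, 485 sold [LIFO — newest first]: 82 @ $9 + 71 @ $3 + 99 @ $4 + 233 @ $7 = $2,978
Total COGS = $2,853 + $2,978 = $5,831
Ending inventory: 84 @ $8 + 156 @ $7 = $1,764
Check: goods available $7,595 = COGS $5,831 + ending $1,764

COGS = $5,831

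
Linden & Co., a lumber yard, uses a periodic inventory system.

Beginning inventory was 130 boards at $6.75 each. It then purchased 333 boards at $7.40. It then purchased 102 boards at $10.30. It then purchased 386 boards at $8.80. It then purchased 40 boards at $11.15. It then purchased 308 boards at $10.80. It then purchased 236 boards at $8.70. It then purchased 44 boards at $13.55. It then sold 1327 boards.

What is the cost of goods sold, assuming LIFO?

Sale 1 (1327) [LIFO — newest first]: 44 @ $13.55 + 236 @ $8.70 + 308 @ $10.80 + 40 @ $11.15 + 386 @ $8.80 + 102 @ $10.30 + 211 @ $7.40 = $12,430.60
Ending inventory: 130 @ $6.75 + 122 @ $7.40 = $1,780.30

COGS = $12,430.60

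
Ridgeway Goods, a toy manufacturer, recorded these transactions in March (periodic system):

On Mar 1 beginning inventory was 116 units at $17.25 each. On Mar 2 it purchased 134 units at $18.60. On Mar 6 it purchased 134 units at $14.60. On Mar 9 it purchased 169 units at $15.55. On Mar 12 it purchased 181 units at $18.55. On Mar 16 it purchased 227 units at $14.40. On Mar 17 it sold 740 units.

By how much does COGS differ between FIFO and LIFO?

FIFO COGS: 116 @ $17.25 + 134 @ $18.60 + 134 @ $14.60 + 169 @ $15.55 + 181 @ $18.55 + 6 @ $14.40 = $12,521.70
LIFO COGS: 227 @ $14.40 + 181 @ $18.55 + 169 @ $15.55 + 134 @ $14.60 + 29 @ $18.60 = $11,750.10
Difference = |$12,521.70 − $11,750.10| = $771.60

$771.60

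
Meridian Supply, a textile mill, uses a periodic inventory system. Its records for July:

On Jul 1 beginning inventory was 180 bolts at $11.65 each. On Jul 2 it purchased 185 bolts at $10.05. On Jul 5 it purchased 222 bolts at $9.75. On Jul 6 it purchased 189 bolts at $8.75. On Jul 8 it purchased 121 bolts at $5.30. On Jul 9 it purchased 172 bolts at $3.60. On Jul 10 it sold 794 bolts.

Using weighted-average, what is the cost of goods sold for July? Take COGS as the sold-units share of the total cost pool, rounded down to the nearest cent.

COGS = $6,710.74

Jul 10, sell 794: 794/1069 × $9,035.00 → $6,710.74
Ending inventory (cost pool remaining) = $2,324.26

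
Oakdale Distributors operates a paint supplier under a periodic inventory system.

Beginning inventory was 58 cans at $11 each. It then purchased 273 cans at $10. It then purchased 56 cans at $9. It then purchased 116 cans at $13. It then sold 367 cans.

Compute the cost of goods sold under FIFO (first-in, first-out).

Sale 1 (367) [FIFO — oldest first]: 58 @ $11 + 273 @ $10 + 36 @ $9 = $3,692
Ending inventory: 20 @ $9 + 116 @ $13 = $1,688

COGS = $3,692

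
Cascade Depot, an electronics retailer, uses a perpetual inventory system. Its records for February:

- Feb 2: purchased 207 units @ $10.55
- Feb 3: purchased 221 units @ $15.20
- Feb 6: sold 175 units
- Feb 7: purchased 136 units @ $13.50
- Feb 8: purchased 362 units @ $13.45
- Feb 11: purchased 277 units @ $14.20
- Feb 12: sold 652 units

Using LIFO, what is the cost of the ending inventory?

Feb 6, 175 sold [LIFO — newest first]: 175 @ $15.20 = $2,660.00
Feb 12, 652 sold [LIFO — newest first]: 277 @ $14.20 + 362 @ $13.45 + 13 @ $13.50 = $8,977.80
Total COGS = $2,660.00 + $8,977.80 = $11,637.80
Ending inventory: 207 @ $10.55 + 46 @ $15.20 + 123 @ $13.50 = $4,543.55
Check: goods available $16,181.35 = COGS $11,637.80 + ending $4,543.55

Ending inventory = $4,543.55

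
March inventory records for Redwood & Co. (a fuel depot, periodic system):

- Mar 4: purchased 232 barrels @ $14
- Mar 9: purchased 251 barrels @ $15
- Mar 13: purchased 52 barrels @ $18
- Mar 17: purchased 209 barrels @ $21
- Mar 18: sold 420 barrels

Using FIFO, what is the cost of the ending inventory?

Mar 18, 420 sold [FIFO — oldest first]: 232 @ $14 + 188 @ $15 = $6,068
Ending inventory: 63 @ $15 + 52 @ $18 + 209 @ $21 = $6,270
Check: goods available $12,338 = COGS $6,068 + ending $6,270

Ending inventory = $6,270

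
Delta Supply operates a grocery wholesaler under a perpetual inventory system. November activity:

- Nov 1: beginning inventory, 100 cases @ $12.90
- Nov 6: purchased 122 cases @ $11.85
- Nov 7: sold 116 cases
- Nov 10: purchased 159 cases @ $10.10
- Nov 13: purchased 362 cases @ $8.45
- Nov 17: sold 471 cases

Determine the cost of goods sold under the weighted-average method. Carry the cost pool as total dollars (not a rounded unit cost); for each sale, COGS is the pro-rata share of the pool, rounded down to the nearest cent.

COGS = $5,914.88

After Nov 1: 100 on hand, pool $1,290.00 (≈ $12.9000 each)
After Nov 6: 222 on hand, pool $2,735.70 (≈ $12.3230 each)
Nov 7, sell 116: 116/222 × $2,735.70 → $1,429.46
After Nov 10: 265 on hand, pool $2,912.14 (≈ $10.9892 each)
After Nov 13: 627 on hand, pool $5,971.04 (≈ $9.5232 each)
Nov 17, sell 471: 471/627 × $5,971.04 → $4,485.42
Total COGS = $1,429.46 + $4,485.42 = $5,914.88
Ending inventory (cost pool remaining) = $1,485.62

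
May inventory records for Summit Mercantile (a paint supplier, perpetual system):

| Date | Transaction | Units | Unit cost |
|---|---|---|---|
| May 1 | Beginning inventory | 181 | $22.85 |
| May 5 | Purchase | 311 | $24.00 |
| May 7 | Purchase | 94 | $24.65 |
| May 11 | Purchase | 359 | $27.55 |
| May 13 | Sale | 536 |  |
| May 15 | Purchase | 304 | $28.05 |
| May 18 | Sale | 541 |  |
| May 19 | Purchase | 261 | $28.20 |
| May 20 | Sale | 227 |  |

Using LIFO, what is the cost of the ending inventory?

May 13, 536 sold [LIFO — newest first]: 359 @ $27.55 + 94 @ $24.65 + 83 @ $24.00 = $14,199.55
May 18, 541 sold [LIFO — newest first]: 304 @ $28.05 + 228 @ $24.00 + 9 @ $22.85 = $14,204.85
May 20, 227 sold [LIFO — newest first]: 227 @ $28.20 = $6,401.40
Total COGS = $14,199.55 + $14,204.85 + $6,401.40 = $34,805.80
Ending inventory: 172 @ $22.85 + 34 @ $28.20 = $4,889.00

Ending inventory = $4,889.00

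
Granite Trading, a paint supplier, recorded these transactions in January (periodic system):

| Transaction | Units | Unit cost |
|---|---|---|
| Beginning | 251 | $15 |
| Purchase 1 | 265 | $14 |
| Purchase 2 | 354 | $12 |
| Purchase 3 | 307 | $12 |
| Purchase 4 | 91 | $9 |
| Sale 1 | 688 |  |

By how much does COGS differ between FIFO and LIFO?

FIFO COGS: 251 @ $15 + 265 @ $14 + 172 @ $12 = $9,539
LIFO COGS: 91 @ $9 + 307 @ $12 + 290 @ $12 = $7,983
Difference = |$9,539 − $7,983| = $1,556

$1,556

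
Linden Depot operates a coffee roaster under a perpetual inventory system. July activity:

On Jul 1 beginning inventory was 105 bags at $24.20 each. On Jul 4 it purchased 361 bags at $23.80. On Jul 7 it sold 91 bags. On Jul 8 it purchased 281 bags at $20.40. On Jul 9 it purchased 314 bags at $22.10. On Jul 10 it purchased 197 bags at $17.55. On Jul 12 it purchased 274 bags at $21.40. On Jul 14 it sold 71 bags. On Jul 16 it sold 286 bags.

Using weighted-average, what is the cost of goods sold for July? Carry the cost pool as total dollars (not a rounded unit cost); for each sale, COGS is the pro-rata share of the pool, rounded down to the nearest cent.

After Jul 1: 105 on hand, pool $2,541.00 (≈ $24.2000 each)
After Jul 4: 466 on hand, pool $11,132.80 (≈ $23.8901 each)
Jul 7, sell 91: 91/466 × $11,132.80 → $2,174.00
After Jul 8: 656 on hand, pool $14,691.20 (≈ $22.3951 each)
After Jul 9: 970 on hand, pool $21,630.60 (≈ $22.2996 each)
After Jul 10: 1167 on hand, pool $25,087.95 (≈ $21.4978 each)
After Jul 12: 1441 on hand, pool $30,951.55 (≈ $21.4792 each)
Jul 14, sell 71: 71/1441 × $30,951.55 → $1,525.02
Jul 16, sell 286: 286/1370 × $29,426.53 → $6,143.05
Total COGS = $2,174.00 + $1,525.02 + $6,143.05 = $9,842.07
Ending inventory (cost pool remaining) = $23,283.48
Check: goods available $33,125.55 = COGS $9,842.07 + ending $23,283.48

COGS = $9,842.07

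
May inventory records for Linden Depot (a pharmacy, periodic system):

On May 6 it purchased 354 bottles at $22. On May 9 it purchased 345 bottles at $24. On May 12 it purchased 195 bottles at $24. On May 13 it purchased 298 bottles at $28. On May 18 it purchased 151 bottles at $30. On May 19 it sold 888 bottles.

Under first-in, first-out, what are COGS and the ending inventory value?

COGS = $20,604; ending inventory = $13,018

May 19, 888 sold [FIFO — oldest first]: 354 @ $22 + 345 @ $24 + 189 @ $24 = $20,604
Ending inventory: 6 @ $24 + 298 @ $28 + 151 @ $30 = $13,018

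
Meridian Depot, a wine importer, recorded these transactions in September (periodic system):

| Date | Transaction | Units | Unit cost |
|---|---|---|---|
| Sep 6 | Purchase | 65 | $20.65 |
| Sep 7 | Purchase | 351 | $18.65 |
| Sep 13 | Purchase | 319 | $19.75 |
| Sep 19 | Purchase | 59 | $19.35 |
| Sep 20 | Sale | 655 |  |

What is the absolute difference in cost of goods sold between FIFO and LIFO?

$0.70

FIFO COGS: 65 @ $20.65 + 351 @ $18.65 + 239 @ $19.75 = $12,608.65
LIFO COGS: 59 @ $19.35 + 319 @ $19.75 + 277 @ $18.65 = $12,607.95
Difference = |$12,608.65 − $12,607.95| = $0.70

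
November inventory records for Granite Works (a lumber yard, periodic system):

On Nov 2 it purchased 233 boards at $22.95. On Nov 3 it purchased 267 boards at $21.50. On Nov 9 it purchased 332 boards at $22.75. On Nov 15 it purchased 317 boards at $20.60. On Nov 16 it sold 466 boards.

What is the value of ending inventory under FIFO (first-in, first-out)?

Ending inventory = $14,814.20

Nov 16, 466 sold [FIFO — oldest first]: 233 @ $22.95 + 233 @ $21.50 = $10,356.85
Ending inventory: 34 @ $21.50 + 332 @ $22.75 + 317 @ $20.60 = $14,814.20
Check: goods available $25,171.05 = COGS $10,356.85 + ending $14,814.20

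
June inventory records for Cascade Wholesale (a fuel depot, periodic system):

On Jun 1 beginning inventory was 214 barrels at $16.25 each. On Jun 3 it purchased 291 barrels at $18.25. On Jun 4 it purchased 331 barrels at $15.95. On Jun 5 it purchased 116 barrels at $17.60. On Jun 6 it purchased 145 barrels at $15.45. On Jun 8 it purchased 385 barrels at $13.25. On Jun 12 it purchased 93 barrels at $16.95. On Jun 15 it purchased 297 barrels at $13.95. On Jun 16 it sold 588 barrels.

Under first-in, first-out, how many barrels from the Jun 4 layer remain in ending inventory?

Jun 16, 588 sold [FIFO — oldest first]: 214 @ $16.25 + 291 @ $18.25 + 83 @ $15.95 = $10,112.10
Ending inventory: 248 @ $15.95 + 116 @ $17.60 + 145 @ $15.45 + 385 @ $13.25 + 93 @ $16.95 + 297 @ $13.95 = $19,058.20
Check: goods available $29,170.30 = COGS $10,112.10 + ending $19,058.20

248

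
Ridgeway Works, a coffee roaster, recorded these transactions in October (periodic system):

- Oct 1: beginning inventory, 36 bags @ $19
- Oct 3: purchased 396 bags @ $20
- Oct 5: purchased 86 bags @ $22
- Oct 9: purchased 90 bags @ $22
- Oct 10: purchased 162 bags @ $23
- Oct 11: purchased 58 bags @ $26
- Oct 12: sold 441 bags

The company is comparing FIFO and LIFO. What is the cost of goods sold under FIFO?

FIFO COGS: 36 @ $19 + 396 @ $20 + 9 @ $22 = $8,802
LIFO COGS: 58 @ $26 + 162 @ $23 + 90 @ $22 + 86 @ $22 + 45 @ $20 = $10,006

COGS = $8,802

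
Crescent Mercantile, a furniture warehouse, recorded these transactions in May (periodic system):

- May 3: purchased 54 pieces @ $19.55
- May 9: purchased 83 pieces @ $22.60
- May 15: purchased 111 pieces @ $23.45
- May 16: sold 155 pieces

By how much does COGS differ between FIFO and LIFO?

FIFO COGS: 54 @ $19.55 + 83 @ $22.60 + 18 @ $23.45 = $3,353.60
LIFO COGS: 111 @ $23.45 + 44 @ $22.60 = $3,597.35
Difference = |$3,353.60 − $3,597.35| = $243.75

$243.75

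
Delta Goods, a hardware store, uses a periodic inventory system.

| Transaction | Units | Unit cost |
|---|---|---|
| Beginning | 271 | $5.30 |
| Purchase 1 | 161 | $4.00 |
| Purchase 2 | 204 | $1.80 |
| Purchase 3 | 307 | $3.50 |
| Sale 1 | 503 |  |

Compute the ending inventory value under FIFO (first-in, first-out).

Ending inventory = $1,313.90

Sale 1 (503) [FIFO — oldest first]: 271 @ $5.30 + 161 @ $4.00 + 71 @ $1.80 = $2,208.10
Ending inventory: 133 @ $1.80 + 307 @ $3.50 = $1,313.90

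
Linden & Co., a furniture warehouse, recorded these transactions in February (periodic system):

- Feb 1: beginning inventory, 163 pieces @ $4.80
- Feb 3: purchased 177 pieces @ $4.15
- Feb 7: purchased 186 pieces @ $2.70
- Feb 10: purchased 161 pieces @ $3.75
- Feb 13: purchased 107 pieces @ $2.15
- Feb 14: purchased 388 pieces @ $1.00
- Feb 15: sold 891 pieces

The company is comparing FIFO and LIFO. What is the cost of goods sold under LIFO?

FIFO COGS: 163 @ $4.80 + 177 @ $4.15 + 186 @ $2.70 + 161 @ $3.75 + 107 @ $2.15 + 97 @ $1.00 = $2,949.95
LIFO COGS: 388 @ $1.00 + 107 @ $2.15 + 161 @ $3.75 + 186 @ $2.70 + 49 @ $4.15 = $1,927.35

COGS = $1,927.35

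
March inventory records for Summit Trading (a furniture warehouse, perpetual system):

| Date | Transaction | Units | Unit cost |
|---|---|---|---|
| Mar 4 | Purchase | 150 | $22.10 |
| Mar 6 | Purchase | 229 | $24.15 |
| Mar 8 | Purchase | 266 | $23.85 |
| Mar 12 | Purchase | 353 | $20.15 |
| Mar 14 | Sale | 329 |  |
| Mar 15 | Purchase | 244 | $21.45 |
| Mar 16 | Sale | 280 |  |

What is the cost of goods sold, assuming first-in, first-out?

COGS = $14,330.85

Mar 14, 329 sold [FIFO — oldest first]: 150 @ $22.10 + 179 @ $24.15 = $7,637.85
Mar 16, 280 sold [FIFO — oldest first]: 50 @ $24.15 + 230 @ $23.85 = $6,693.00
Total COGS = $7,637.85 + $6,693.00 = $14,330.85
Ending inventory: 36 @ $23.85 + 353 @ $20.15 + 244 @ $21.45 = $13,205.35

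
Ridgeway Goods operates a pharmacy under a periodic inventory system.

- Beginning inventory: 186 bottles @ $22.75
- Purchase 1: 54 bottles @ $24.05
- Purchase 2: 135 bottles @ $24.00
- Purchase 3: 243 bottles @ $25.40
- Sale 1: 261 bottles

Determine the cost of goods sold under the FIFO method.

Sale 1 (261) [FIFO — oldest first]: 186 @ $22.75 + 54 @ $24.05 + 21 @ $24.00 = $6,034.20
Ending inventory: 114 @ $24.00 + 243 @ $25.40 = $8,908.20
Check: goods available $14,942.40 = COGS $6,034.20 + ending $8,908.20

COGS = $6,034.20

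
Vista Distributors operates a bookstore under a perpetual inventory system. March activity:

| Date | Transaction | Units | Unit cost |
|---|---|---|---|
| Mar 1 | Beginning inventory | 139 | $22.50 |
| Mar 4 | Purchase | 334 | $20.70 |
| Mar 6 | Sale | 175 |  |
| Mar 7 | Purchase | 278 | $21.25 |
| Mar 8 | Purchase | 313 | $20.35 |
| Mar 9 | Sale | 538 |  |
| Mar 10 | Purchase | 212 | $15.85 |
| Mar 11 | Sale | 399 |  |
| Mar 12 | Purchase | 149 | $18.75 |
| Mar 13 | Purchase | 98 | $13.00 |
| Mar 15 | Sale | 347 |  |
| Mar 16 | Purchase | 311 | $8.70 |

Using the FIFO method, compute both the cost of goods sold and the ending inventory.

COGS = $28,914.30; ending inventory = $3,537.70

Mar 6, 175 sold [FIFO — oldest first]: 139 @ $22.50 + 36 @ $20.70 = $3,872.70
Mar 9, 538 sold [FIFO — oldest first]: 298 @ $20.70 + 240 @ $21.25 = $11,268.60
Mar 11, 399 sold [FIFO — oldest first]: 38 @ $21.25 + 313 @ $20.35 + 48 @ $15.85 = $7,937.85
Mar 15, 347 sold [FIFO — oldest first]: 164 @ $15.85 + 149 @ $18.75 + 34 @ $13.00 = $5,835.15
Total COGS = $3,872.70 + $11,268.60 + $7,937.85 + $5,835.15 = $28,914.30
Ending inventory: 64 @ $13.00 + 311 @ $8.70 = $3,537.70
Check: goods available $32,452.00 = COGS $28,914.30 + ending $3,537.70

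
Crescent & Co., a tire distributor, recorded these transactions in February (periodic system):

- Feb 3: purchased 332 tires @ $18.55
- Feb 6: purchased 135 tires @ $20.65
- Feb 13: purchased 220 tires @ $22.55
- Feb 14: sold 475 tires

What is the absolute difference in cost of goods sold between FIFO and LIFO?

$848.00

FIFO COGS: 332 @ $18.55 + 135 @ $20.65 + 8 @ $22.55 = $9,126.75
LIFO COGS: 220 @ $22.55 + 135 @ $20.65 + 120 @ $18.55 = $9,974.75
Difference = |$9,126.75 − $9,974.75| = $848.00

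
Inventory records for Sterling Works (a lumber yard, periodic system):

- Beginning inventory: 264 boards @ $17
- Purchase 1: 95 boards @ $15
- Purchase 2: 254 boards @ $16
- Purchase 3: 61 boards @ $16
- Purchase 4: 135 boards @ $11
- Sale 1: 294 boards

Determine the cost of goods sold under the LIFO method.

Sale 1 (294) [LIFO — newest first]: 135 @ $11 + 61 @ $16 + 98 @ $16 = $4,029
Ending inventory: 264 @ $17 + 95 @ $15 + 156 @ $16 = $8,409
Check: goods available $12,438 = COGS $4,029 + ending $8,409

COGS = $4,029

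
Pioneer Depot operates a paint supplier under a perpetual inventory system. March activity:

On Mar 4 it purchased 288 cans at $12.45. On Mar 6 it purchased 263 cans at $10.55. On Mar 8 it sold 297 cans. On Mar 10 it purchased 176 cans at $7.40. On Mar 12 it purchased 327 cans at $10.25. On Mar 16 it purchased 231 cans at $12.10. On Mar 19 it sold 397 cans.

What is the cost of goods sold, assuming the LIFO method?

Mar 8, 297 sold [LIFO — newest first]: 263 @ $10.55 + 34 @ $12.45 = $3,197.95
Mar 19, 397 sold [LIFO — newest first]: 231 @ $12.10 + 166 @ $10.25 = $4,496.60
Total COGS = $3,197.95 + $4,496.60 = $7,694.55
Ending inventory: 254 @ $12.45 + 176 @ $7.40 + 161 @ $10.25 = $6,114.95

COGS = $7,694.55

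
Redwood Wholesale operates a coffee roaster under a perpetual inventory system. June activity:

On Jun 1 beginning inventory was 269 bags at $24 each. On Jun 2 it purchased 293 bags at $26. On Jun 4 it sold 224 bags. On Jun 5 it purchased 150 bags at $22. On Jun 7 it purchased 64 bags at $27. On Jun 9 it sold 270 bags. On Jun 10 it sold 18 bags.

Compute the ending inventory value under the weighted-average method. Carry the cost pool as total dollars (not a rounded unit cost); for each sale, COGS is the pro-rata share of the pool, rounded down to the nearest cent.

After Jun 1: 269 on hand, pool $6,456.00 (≈ $24.0000 each)
After Jun 2: 562 on hand, pool $14,074.00 (≈ $25.0427 each)
Jun 4, sell 224: 224/562 × $14,074.00 → $5,609.56
After Jun 5: 488 on hand, pool $11,764.44 (≈ $24.1075 each)
After Jun 7: 552 on hand, pool $13,492.44 (≈ $24.4428 each)
Jun 9, sell 270: 270/552 × $13,492.44 → $6,599.56
Jun 10, sell 18: 18/282 × $6,892.88 → $439.97
Total COGS = $5,609.56 + $6,599.56 + $439.97 = $12,649.09
Ending inventory (cost pool remaining) = $6,452.91

Ending inventory = $6,452.91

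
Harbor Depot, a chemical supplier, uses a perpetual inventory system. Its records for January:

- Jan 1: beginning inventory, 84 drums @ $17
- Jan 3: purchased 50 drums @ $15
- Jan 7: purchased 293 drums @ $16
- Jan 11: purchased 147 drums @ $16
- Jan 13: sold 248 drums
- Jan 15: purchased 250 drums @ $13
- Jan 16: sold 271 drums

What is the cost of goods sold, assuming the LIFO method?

COGS = $7,554

Jan 13, 248 sold [LIFO — newest first]: 147 @ $16 + 101 @ $16 = $3,968
Jan 16, 271 sold [LIFO — newest first]: 250 @ $13 + 21 @ $16 = $3,586
Total COGS = $3,968 + $3,586 = $7,554
Ending inventory: 84 @ $17 + 50 @ $15 + 171 @ $16 = $4,914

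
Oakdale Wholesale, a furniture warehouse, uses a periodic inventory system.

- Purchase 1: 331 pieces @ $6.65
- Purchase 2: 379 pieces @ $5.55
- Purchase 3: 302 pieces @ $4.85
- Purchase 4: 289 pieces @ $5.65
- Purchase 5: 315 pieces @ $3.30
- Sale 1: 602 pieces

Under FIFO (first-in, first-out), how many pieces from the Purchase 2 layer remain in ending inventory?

108

Sale 1 (602) [FIFO — oldest first]: 331 @ $6.65 + 271 @ $5.55 = $3,705.20
Ending inventory: 108 @ $5.55 + 302 @ $4.85 + 289 @ $5.65 + 315 @ $3.30 = $4,736.45
Check: goods available $8,441.65 = COGS $3,705.20 + ending $4,736.45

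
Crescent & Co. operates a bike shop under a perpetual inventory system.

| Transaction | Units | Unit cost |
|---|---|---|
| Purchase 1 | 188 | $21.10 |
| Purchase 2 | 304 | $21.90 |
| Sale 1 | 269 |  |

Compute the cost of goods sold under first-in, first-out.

Sale 1 (269) [FIFO — oldest first]: 188 @ $21.10 + 81 @ $21.90 = $5,740.70
Ending inventory: 223 @ $21.90 = $4,883.70
Check: goods available $10,624.40 = COGS $5,740.70 + ending $4,883.70

COGS = $5,740.70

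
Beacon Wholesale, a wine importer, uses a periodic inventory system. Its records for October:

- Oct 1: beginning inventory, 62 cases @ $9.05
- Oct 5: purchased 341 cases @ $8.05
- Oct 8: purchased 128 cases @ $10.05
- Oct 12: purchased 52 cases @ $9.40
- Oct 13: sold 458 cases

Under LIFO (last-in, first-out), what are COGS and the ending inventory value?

COGS = $4,013.10; ending inventory = $1,068.25

Oct 13, 458 sold [LIFO — newest first]: 52 @ $9.40 + 128 @ $10.05 + 278 @ $8.05 = $4,013.10
Ending inventory: 62 @ $9.05 + 63 @ $8.05 = $1,068.25
Check: goods available $5,081.35 = COGS $4,013.10 + ending $1,068.25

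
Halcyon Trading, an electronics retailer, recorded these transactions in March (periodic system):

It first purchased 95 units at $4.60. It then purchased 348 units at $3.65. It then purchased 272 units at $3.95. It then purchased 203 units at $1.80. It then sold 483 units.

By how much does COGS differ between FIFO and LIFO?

$396.20

FIFO COGS: 95 @ $4.60 + 348 @ $3.65 + 40 @ $3.95 = $1,865.20
LIFO COGS: 203 @ $1.80 + 272 @ $3.95 + 8 @ $3.65 = $1,469.00
Difference = |$1,865.20 − $1,469.00| = $396.20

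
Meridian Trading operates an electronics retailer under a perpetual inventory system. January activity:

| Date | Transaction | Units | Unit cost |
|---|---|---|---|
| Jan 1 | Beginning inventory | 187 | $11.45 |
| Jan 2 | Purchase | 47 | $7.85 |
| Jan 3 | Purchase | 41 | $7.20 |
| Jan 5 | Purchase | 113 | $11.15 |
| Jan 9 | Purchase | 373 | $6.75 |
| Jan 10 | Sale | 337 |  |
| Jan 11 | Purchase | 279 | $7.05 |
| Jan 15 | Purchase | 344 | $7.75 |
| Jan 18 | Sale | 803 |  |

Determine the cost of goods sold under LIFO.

Jan 10, 337 sold [LIFO — newest first]: 337 @ $6.75 = $2,274.75
Jan 18, 803 sold [LIFO — newest first]: 344 @ $7.75 + 279 @ $7.05 + 36 @ $6.75 + 113 @ $11.15 + 31 @ $7.20 = $6,359.10
Total COGS = $2,274.75 + $6,359.10 = $8,633.85
Ending inventory: 187 @ $11.45 + 47 @ $7.85 + 10 @ $7.20 = $2,582.10
Check: goods available $11,215.95 = COGS $8,633.85 + ending $2,582.10

COGS = $8,633.85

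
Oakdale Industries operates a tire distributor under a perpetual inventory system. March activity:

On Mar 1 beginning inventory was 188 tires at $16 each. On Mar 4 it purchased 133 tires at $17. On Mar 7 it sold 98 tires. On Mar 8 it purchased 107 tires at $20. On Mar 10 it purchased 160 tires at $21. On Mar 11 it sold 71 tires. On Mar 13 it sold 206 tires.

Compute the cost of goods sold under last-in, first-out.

Mar 7, 98 sold [LIFO — newest first]: 98 @ $17 = $1,666
Mar 11, 71 sold [LIFO — newest first]: 71 @ $21 = $1,491
Mar 13, 206 sold [LIFO — newest first]: 89 @ $21 + 107 @ $20 + 10 @ $17 = $4,179
Total COGS = $1,666 + $1,491 + $4,179 = $7,336
Ending inventory: 188 @ $16 + 25 @ $17 = $3,433
Check: goods available $10,769 = COGS $7,336 + ending $3,433

COGS = $7,336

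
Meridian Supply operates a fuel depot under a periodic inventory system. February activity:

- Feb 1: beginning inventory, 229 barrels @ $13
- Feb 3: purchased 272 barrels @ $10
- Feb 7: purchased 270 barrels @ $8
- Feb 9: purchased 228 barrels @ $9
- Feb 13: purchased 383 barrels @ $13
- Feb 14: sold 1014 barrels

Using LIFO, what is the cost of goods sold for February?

Feb 14, 1014 sold [LIFO — newest first]: 383 @ $13 + 228 @ $9 + 270 @ $8 + 133 @ $10 = $10,521
Ending inventory: 229 @ $13 + 139 @ $10 = $4,367
Check: goods available $14,888 = COGS $10,521 + ending $4,367

COGS = $10,521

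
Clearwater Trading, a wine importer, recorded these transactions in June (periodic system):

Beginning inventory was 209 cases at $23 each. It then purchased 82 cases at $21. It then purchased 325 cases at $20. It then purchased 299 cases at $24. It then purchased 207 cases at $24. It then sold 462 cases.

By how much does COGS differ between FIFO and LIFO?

FIFO COGS: 209 @ $23 + 82 @ $21 + 171 @ $20 = $9,949
LIFO COGS: 207 @ $24 + 255 @ $24 = $11,088
Difference = |$9,949 − $11,088| = $1,139

$1,139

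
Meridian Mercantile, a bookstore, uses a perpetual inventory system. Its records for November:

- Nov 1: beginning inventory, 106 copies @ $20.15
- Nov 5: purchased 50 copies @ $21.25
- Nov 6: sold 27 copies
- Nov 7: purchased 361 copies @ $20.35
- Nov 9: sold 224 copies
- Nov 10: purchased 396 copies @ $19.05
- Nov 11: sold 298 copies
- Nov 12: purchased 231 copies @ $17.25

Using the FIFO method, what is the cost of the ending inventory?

Nov 6, 27 sold [FIFO — oldest first]: 27 @ $20.15 = $544.05
Nov 9, 224 sold [FIFO — oldest first]: 79 @ $20.15 + 50 @ $21.25 + 95 @ $20.35 = $4,587.60
Nov 11, 298 sold [FIFO — oldest first]: 266 @ $20.35 + 32 @ $19.05 = $6,022.70
Total COGS = $544.05 + $4,587.60 + $6,022.70 = $11,154.35
Ending inventory: 364 @ $19.05 + 231 @ $17.25 = $10,918.95
Check: goods available $22,073.30 = COGS $11,154.35 + ending $10,918.95

Ending inventory = $10,918.95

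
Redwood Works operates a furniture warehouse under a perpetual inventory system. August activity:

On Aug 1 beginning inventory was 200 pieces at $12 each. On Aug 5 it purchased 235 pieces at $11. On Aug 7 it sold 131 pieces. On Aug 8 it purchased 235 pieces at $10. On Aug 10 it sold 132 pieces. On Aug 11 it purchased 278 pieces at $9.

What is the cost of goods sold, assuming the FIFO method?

COGS = $3,093

Aug 7, 131 sold [FIFO — oldest first]: 131 @ $12 = $1,572
Aug 10, 132 sold [FIFO — oldest first]: 69 @ $12 + 63 @ $11 = $1,521
Total COGS = $1,572 + $1,521 = $3,093
Ending inventory: 172 @ $11 + 235 @ $10 + 278 @ $9 = $6,744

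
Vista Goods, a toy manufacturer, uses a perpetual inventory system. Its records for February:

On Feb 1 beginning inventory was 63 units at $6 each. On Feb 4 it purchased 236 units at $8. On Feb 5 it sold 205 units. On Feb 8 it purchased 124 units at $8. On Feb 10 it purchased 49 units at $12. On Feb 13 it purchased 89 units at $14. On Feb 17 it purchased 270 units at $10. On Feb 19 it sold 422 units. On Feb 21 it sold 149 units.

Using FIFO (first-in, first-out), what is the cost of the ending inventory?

Ending inventory = $550

Feb 5, 205 sold [FIFO — oldest first]: 63 @ $6 + 142 @ $8 = $1,514
Feb 19, 422 sold [FIFO — oldest first]: 94 @ $8 + 124 @ $8 + 49 @ $12 + 89 @ $14 + 66 @ $10 = $4,238
Feb 21, 149 sold [FIFO — oldest first]: 149 @ $10 = $1,490
Total COGS = $1,514 + $4,238 + $1,490 = $7,242
Ending inventory: 55 @ $10 = $550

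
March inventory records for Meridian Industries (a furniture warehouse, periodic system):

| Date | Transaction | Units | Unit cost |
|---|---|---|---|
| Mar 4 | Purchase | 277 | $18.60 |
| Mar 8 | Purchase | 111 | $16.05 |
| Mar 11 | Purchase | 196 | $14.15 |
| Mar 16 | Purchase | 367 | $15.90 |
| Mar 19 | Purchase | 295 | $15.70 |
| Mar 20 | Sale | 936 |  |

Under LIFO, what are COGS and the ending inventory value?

Mar 20, 936 sold [LIFO — newest first]: 295 @ $15.70 + 367 @ $15.90 + 196 @ $14.15 + 78 @ $16.05 = $14,492.10
Ending inventory: 277 @ $18.60 + 33 @ $16.05 = $5,681.85
Check: goods available $20,173.95 = COGS $14,492.10 + ending $5,681.85

COGS = $14,492.10; ending inventory = $5,681.85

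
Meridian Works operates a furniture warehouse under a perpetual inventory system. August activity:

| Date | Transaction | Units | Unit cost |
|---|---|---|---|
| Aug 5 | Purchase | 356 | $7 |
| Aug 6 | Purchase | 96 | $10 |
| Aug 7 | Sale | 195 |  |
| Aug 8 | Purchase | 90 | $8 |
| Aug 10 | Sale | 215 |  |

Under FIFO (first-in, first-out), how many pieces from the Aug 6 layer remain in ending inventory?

Aug 7, 195 sold [FIFO — oldest first]: 195 @ $7 = $1,365
Aug 10, 215 sold [FIFO — oldest first]: 161 @ $7 + 54 @ $10 = $1,667
Total COGS = $1,365 + $1,667 = $3,032
Ending inventory: 42 @ $10 + 90 @ $8 = $1,140
Check: goods available $4,172 = COGS $3,032 + ending $1,140

42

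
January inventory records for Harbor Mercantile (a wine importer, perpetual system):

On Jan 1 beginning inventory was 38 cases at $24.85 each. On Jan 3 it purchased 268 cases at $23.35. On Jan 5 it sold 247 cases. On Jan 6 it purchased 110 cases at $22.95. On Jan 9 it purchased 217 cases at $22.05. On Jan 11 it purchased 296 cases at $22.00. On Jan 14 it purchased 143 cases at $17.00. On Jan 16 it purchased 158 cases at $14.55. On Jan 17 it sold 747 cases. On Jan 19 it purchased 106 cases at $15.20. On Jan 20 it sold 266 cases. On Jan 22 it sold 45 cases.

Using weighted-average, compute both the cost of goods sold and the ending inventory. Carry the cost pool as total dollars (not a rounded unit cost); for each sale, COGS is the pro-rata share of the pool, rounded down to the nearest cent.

COGS = $26,784.57; ending inventory = $579.98

After Jan 1: 38 on hand, pool $944.30 (≈ $24.8500 each)
After Jan 3: 306 on hand, pool $7,202.10 (≈ $23.5363 each)
Jan 5, sell 247: 247/306 × $7,202.10 → $5,813.45
After Jan 6: 169 on hand, pool $3,913.15 (≈ $23.1547 each)
After Jan 9: 386 on hand, pool $8,698.00 (≈ $22.5337 each)
After Jan 11: 682 on hand, pool $15,210.00 (≈ $22.3021 each)
After Jan 14: 825 on hand, pool $17,641.00 (≈ $21.3830 each)
After Jan 16: 983 on hand, pool $19,939.90 (≈ $20.2847 each)
Jan 17, sell 747: 747/983 × $19,939.90 → $15,152.70
After Jan 19: 342 on hand, pool $6,398.40 (≈ $18.7088 each)
Jan 20, sell 266: 266/342 × $6,398.40 → $4,976.53
Jan 22, sell 45: 45/76 × $1,421.87 → $841.89
Total COGS = $5,813.45 + $15,152.70 + $4,976.53 + $841.89 = $26,784.57
Ending inventory (cost pool remaining) = $579.98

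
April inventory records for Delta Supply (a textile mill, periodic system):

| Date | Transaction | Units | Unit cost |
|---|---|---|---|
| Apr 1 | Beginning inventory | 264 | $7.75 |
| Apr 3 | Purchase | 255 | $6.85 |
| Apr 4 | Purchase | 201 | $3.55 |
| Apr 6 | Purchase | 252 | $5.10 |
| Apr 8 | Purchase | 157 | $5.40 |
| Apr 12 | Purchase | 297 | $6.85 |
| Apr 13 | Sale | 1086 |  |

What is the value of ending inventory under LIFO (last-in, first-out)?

Apr 13, 1086 sold [LIFO — newest first]: 297 @ $6.85 + 157 @ $5.40 + 252 @ $5.10 + 201 @ $3.55 + 179 @ $6.85 = $6,107.15
Ending inventory: 264 @ $7.75 + 76 @ $6.85 = $2,566.60
Check: goods available $8,673.75 = COGS $6,107.15 + ending $2,566.60

Ending inventory = $2,566.60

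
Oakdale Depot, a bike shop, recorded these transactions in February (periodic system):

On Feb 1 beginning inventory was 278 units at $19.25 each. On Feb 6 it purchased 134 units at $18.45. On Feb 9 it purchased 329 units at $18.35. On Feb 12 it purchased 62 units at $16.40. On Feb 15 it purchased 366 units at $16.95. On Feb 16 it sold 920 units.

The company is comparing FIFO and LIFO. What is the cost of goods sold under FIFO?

FIFO COGS: 278 @ $19.25 + 134 @ $18.45 + 329 @ $18.35 + 62 @ $16.40 + 117 @ $16.95 = $16,860.90
LIFO COGS: 366 @ $16.95 + 62 @ $16.40 + 329 @ $18.35 + 134 @ $18.45 + 29 @ $19.25 = $16,288.20

COGS = $16,860.90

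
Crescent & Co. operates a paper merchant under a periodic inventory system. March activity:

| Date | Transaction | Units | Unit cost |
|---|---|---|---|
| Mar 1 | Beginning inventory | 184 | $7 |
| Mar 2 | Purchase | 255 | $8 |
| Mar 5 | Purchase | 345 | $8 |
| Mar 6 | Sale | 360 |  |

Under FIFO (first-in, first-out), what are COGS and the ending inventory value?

COGS = $2,696; ending inventory = $3,392

Mar 6, 360 sold [FIFO — oldest first]: 184 @ $7 + 176 @ $8 = $2,696
Ending inventory: 79 @ $8 + 345 @ $8 = $3,392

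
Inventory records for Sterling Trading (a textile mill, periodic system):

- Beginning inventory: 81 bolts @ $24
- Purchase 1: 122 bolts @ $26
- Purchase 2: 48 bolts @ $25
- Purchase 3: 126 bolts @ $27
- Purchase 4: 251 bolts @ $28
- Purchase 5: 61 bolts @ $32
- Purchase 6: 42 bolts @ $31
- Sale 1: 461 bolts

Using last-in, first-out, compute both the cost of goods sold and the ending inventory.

Sale 1 (461) [LIFO — newest first]: 42 @ $31 + 61 @ $32 + 251 @ $28 + 107 @ $27 = $13,171
Ending inventory: 81 @ $24 + 122 @ $26 + 48 @ $25 + 19 @ $27 = $6,829

COGS = $13,171; ending inventory = $6,829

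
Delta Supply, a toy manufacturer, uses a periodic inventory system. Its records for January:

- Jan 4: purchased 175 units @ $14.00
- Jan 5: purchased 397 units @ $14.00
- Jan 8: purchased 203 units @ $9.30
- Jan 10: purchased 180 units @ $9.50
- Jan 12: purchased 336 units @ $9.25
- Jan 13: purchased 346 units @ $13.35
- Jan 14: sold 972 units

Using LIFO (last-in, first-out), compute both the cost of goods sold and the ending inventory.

Jan 14, 972 sold [LIFO — newest first]: 346 @ $13.35 + 336 @ $9.25 + 180 @ $9.50 + 110 @ $9.30 = $10,460.10
Ending inventory: 175 @ $14.00 + 397 @ $14.00 + 93 @ $9.30 = $8,872.90

COGS = $10,460.10; ending inventory = $8,872.90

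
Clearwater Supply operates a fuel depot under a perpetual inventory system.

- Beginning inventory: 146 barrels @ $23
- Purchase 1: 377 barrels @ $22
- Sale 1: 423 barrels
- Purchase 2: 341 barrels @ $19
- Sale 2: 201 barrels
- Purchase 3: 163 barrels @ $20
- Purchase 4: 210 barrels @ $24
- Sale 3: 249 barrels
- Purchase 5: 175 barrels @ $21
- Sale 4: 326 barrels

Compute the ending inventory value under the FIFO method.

Sale 1 (423) [FIFO — oldest first]: 146 @ $23 + 277 @ $22 = $9,452
Sale 2 (201) [FIFO — oldest first]: 100 @ $22 + 101 @ $19 = $4,119
Sale 3 (249) [FIFO — oldest first]: 240 @ $19 + 9 @ $20 = $4,740
Sale 4 (326) [FIFO — oldest first]: 154 @ $20 + 172 @ $24 = $7,208
Total COGS = $9,452 + $4,119 + $4,740 + $7,208 = $25,519
Ending inventory: 38 @ $24 + 175 @ $21 = $4,587

Ending inventory = $4,587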